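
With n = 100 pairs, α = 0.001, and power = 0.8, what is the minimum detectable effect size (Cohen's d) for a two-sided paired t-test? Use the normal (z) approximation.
d ≈ 0.41

Minimum detectable effect (paired t-test, normal approximation):
d = (z_{α/2} + z_β) / √n
d = (3.291 + 0.842) / √100
d = 4.132 / 10.000
d ≈ 0.41

By Cohen's convention (0.2 small / 0.5 medium / 0.8 large): small effect.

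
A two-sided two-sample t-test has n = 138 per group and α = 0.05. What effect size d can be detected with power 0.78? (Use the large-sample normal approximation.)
d ≈ 0.33

Minimum detectable effect (two-sample t-test, normal approximation):
d = (z_{α/2} + z_β) / √(n/2)
d = (1.960 + 0.772) / √(138/2)
d = 2.732 / 8.307
d ≈ 0.33

By Cohen's convention (0.2 small / 0.5 medium / 0.8 large): small effect.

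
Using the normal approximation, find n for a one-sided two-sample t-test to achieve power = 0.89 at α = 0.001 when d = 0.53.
n = 133 per group

Sample size formula (two-sample t-test, normal approximation):
n = 2 · ((z_α + z_β) / d)²

z_α = 3.090 (for α = 0.001, one-sided)
z_β = 1.227 (for power = 0.89)
d = 0.53

n = 2 · ((3.090 + 1.227) / 0.53)²
n = 2 · (8.145)²
n ≈ 132.68
Round up to the next whole number: n = 133 per group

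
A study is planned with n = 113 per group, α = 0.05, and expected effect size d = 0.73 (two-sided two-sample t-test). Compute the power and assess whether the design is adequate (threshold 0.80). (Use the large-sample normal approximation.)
Power ≈ 1.00; the study is adequately powered (power ≥ 0.80)

Power calculation (two-sample t-test, normal approximation):
z_β = d · √(n/2) - z_{α/2}
z_β = 0.73 · √(113/2) - 1.960
z_β = 0.73 · 7.517 - 1.960
z_β = 3.527

Power = Φ(z_β) = Φ(3.527) ≈ 1.000

Effect size d = 0.73 is medium by Cohen's convention (0.2/0.5/0.8).

Threshold: power ≥ 0.80 is conventionally adequate.
Power ≈ 1.00 → the study is adequately powered (power ≥ 0.80).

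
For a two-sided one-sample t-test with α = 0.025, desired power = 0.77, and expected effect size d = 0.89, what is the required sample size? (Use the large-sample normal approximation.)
n = 12

Sample size formula (one-sample t-test, normal approximation):
n = ((z_{α/2} + z_β) / d)²

z_{α/2} = 2.241 (for α = 0.025, two-sided)
z_β = 0.739 (for power = 0.77)
d = 0.89

n = ((2.241 + 0.739) / 0.89)²
n = (3.348)²
n ≈ 11.21
Round up to the next whole number: n = 12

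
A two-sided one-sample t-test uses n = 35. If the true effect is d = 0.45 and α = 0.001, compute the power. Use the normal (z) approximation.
Power ≈ 0.26

Power calculation (one-sample t-test, normal approximation):
z_β = d · √n - z_{α/2}
z_β = 0.45 · √35 - 3.291
z_β = 0.45 · 5.916 - 3.291
z_β = -0.628

Power = Φ(z_β) = Φ(-0.628) ≈ 0.265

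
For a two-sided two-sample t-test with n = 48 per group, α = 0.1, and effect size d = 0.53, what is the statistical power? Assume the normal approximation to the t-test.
Power ≈ 0.83

Power calculation (two-sample t-test, normal approximation):
z_β = d · √(n/2) - z_{α/2}
z_β = 0.53 · √(48/2) - 1.645
z_β = 0.53 · 4.899 - 1.645
z_β = 0.952

Power = Φ(z_β) = Φ(0.952) ≈ 0.829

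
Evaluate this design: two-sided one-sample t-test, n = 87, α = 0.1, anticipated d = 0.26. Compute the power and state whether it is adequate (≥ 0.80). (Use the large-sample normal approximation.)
Power ≈ 0.78; the study is underpowered (power < 0.80)

Power calculation (one-sample t-test, normal approximation):
z_β = d · √n - z_{α/2}
z_β = 0.26 · √87 - 1.645
z_β = 0.26 · 9.327 - 1.645
z_β = 0.780

Power = Φ(z_β) = Φ(0.780) ≈ 0.782

Effect size d = 0.26 is small by Cohen's convention (0.2/0.5/0.8).

Threshold: power ≥ 0.80 is conventionally adequate.
Power ≈ 0.78 → the study is underpowered (power < 0.80).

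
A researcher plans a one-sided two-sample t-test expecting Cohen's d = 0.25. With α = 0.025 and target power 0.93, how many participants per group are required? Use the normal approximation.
n = 378 per group

Sample size formula (two-sample t-test, normal approximation):
n = 2 · ((z_α + z_β) / d)²

z_α = 1.960 (for α = 0.025, one-sided)
z_β = 1.476 (for power = 0.93)
d = 0.25

n = 2 · ((1.960 + 1.476) / 0.25)²
n = 2 · (13.744)²
n ≈ 377.80
Round up to the next whole number: n = 378 per group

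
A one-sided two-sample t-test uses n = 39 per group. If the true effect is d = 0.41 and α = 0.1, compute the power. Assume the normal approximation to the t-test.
Power ≈ 0.70

Power calculation (two-sample t-test, normal approximation):
z_β = d · √(n/2) - z_α
z_β = 0.41 · √(39/2) - 1.282
z_β = 0.41 · 4.416 - 1.282
z_β = 0.529

Power = Φ(z_β) = Φ(0.529) ≈ 0.702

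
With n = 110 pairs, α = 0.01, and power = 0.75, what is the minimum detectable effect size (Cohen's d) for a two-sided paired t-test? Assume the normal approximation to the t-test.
d ≈ 0.31

Minimum detectable effect (paired t-test, normal approximation):
d = (z_{α/2} + z_β) / √n
d = (2.576 + 0.674) / √110
d = 3.250 / 10.488
d ≈ 0.31

By Cohen's convention (0.2 small / 0.5 medium / 0.8 large): small effect.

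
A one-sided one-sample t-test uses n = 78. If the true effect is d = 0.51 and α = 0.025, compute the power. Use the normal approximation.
Power ≈ 0.99

Power calculation (one-sample t-test, normal approximation):
z_β = d · √n - z_α
z_β = 0.51 · √78 - 1.960
z_β = 0.51 · 8.832 - 1.960
z_β = 2.544

Power = Φ(z_β) = Φ(2.544) ≈ 0.995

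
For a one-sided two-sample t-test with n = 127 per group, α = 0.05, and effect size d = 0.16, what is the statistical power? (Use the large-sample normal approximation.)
Power ≈ 0.36

Power calculation (two-sample t-test, normal approximation):
z_β = d · √(n/2) - z_α
z_β = 0.16 · √(127/2) - 1.645
z_β = 0.16 · 7.969 - 1.645
z_β = -0.370

Power = Φ(z_β) = Φ(-0.370) ≈ 0.356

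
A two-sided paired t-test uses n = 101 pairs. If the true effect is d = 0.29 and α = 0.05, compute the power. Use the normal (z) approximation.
Power ≈ 0.83

Power calculation (paired t-test, normal approximation):
z_β = d · √n - z_{α/2}
z_β = 0.29 · √101 - 1.960
z_β = 0.29 · 10.050 - 1.960
z_β = 0.954

Power = Φ(z_β) = Φ(0.954) ≈ 0.830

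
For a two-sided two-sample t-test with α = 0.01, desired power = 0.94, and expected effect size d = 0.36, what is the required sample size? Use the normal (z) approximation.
n = 264 per group

Sample size formula (two-sample t-test, normal approximation):
n = 2 · ((z_{α/2} + z_β) / d)²

z_{α/2} = 2.576 (for α = 0.01, two-sided)
z_β = 1.555 (for power = 0.94)
d = 0.36

n = 2 · ((2.576 + 1.555) / 0.36)²
n = 2 · (11.475)²
n ≈ 263.35
Round up to the next whole number: n = 264 per group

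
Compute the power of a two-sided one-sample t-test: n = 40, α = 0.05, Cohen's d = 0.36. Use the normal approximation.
Power ≈ 0.62

Power calculation (one-sample t-test, normal approximation):
z_β = d · √n - z_{α/2}
z_β = 0.36 · √40 - 1.960
z_β = 0.36 · 6.325 - 1.960
z_β = 0.317

Power = Φ(z_β) = Φ(0.317) ≈ 0.624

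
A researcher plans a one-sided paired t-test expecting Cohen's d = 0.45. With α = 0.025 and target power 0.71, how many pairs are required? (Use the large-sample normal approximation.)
n = 32 pairs

Sample size formula (paired t-test, normal approximation):
n = ((z_α + z_β) / d)²

z_α = 1.960 (for α = 0.025, one-sided)
z_β = 0.553 (for power = 0.71)
d = 0.45

n = ((1.960 + 0.553) / 0.45)²
n = (5.584)²
n ≈ 31.18
Round up to the next whole number: n = 32 pairs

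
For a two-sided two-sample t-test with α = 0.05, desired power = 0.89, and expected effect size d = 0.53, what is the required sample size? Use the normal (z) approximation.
n = 73 per group

Sample size formula (two-sample t-test, normal approximation):
n = 2 · ((z_{α/2} + z_β) / d)²

z_{α/2} = 1.960 (for α = 0.05, two-sided)
z_β = 1.227 (for power = 0.89)
d = 0.53

n = 2 · ((1.960 + 1.227) / 0.53)²
n = 2 · (6.013)²
n ≈ 72.31
Round up to the next whole number: n = 73 per group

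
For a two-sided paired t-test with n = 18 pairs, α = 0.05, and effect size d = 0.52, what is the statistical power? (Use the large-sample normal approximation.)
Power ≈ 0.60

Power calculation (paired t-test, normal approximation):
z_β = d · √n - z_{α/2}
z_β = 0.52 · √18 - 1.960
z_β = 0.52 · 4.243 - 1.960
z_β = 0.246

Power = Φ(z_β) = Φ(0.246) ≈ 0.597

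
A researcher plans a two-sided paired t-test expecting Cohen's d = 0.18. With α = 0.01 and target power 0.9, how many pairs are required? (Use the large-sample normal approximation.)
n = 460 pairs

Sample size formula (paired t-test, normal approximation):
n = ((z_{α/2} + z_β) / d)²

z_{α/2} = 2.576 (for α = 0.01, two-sided)
z_β = 1.282 (for power = 0.9)
d = 0.18

n = ((2.576 + 1.282) / 0.18)²
n = (21.433)²
n ≈ 459.37
Round up to the next whole number: n = 460 pairs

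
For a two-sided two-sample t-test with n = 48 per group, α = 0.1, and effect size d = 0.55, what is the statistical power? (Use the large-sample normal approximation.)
Power ≈ 0.85

Power calculation (two-sample t-test, normal approximation):
z_β = d · √(n/2) - z_{α/2}
z_β = 0.55 · √(48/2) - 1.645
z_β = 0.55 · 4.899 - 1.645
z_β = 1.050

Power = Φ(z_β) = Φ(1.050) ≈ 0.853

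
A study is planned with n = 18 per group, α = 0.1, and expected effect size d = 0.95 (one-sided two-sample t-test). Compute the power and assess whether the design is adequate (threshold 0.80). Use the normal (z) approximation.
Power ≈ 0.94; the study is adequately powered (power ≥ 0.80)

Power calculation (two-sample t-test, normal approximation):
z_β = d · √(n/2) - z_α
z_β = 0.95 · √(18/2) - 1.282
z_β = 0.95 · 3.000 - 1.282
z_β = 1.568

Power = Φ(z_β) = Φ(1.568) ≈ 0.942

Effect size d = 0.95 is large by Cohen's convention (0.2/0.5/0.8).

Threshold: power ≥ 0.80 is conventionally adequate.
Power ≈ 0.94 → the study is adequately powered (power ≥ 0.80).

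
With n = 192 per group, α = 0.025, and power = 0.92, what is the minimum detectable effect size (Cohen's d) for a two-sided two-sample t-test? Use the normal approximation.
d ≈ 0.37

Minimum detectable effect (two-sample t-test, normal approximation):
d = (z_{α/2} + z_β) / √(n/2)
d = (2.241 + 1.405) / √(192/2)
d = 3.646 / 9.798
d ≈ 0.37

By Cohen's convention (0.2 small / 0.5 medium / 0.8 large): small effect.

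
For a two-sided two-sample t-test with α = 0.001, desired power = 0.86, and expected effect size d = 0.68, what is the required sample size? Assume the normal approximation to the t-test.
n = 83 per group

Sample size formula (two-sample t-test, normal approximation):
n = 2 · ((z_{α/2} + z_β) / d)²

z_{α/2} = 3.291 (for α = 0.001, two-sided)
z_β = 1.080 (for power = 0.86)
d = 0.68

n = 2 · ((3.291 + 1.080) / 0.68)²
n = 2 · (6.428)²
n ≈ 82.64
Round up to the next whole number: n = 83 per group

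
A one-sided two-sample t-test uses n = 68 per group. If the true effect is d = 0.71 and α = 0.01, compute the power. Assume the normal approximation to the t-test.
Power ≈ 0.97

Power calculation (two-sample t-test, normal approximation):
z_β = d · √(n/2) - z_α
z_β = 0.71 · √(68/2) - 2.326
z_β = 0.71 · 5.831 - 2.326
z_β = 1.814

Power = Φ(z_β) = Φ(1.814) ≈ 0.965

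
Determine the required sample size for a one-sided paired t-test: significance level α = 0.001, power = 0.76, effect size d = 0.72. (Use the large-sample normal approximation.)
n = 28 pairs

Sample size formula (paired t-test, normal approximation):
n = ((z_α + z_β) / d)²

z_α = 3.090 (for α = 0.001, one-sided)
z_β = 0.706 (for power = 0.76)
d = 0.72

n = ((3.090 + 0.706) / 0.72)²
n = (5.272)²
n ≈ 27.79
Round up to the next whole number: n = 28 pairs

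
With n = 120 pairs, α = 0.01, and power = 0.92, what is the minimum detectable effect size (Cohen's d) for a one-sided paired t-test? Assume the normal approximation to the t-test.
d ≈ 0.34

Minimum detectable effect (paired t-test, normal approximation):
d = (z_α + z_β) / √n
d = (2.326 + 1.405) / √120
d = 3.731 / 10.954
d ≈ 0.34

By Cohen's convention (0.2 small / 0.5 medium / 0.8 large): small effect.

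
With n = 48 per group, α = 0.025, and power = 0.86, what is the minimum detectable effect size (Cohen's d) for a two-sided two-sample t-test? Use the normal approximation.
d ≈ 0.68

Minimum detectable effect (two-sample t-test, normal approximation):
d = (z_{α/2} + z_β) / √(n/2)
d = (2.241 + 1.080) / √(48/2)
d = 3.322 / 4.899
d ≈ 0.68

By Cohen's convention (0.2 small / 0.5 medium / 0.8 large): medium effect.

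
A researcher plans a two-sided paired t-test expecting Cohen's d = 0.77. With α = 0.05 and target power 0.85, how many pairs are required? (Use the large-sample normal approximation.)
n = 16 pairs

Sample size formula (paired t-test, normal approximation):
n = ((z_{α/2} + z_β) / d)²

z_{α/2} = 1.960 (for α = 0.05, two-sided)
z_β = 1.036 (for power = 0.85)
d = 0.77

n = ((1.960 + 1.036) / 0.77)²
n = (3.891)²
n ≈ 15.14
Round up to the next whole number: n = 16 pairs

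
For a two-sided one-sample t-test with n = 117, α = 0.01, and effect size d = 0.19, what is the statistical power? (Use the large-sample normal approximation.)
Power ≈ 0.30

Power calculation (one-sample t-test, normal approximation):
z_β = d · √n - z_{α/2}
z_β = 0.19 · √117 - 2.576
z_β = 0.19 · 10.817 - 2.576
z_β = -0.521

Power = Φ(z_β) = Φ(-0.521) ≈ 0.301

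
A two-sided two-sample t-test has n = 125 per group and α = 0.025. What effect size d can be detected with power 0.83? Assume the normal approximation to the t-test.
d ≈ 0.40

Minimum detectable effect (two-sample t-test, normal approximation):
d = (z_{α/2} + z_β) / √(n/2)
d = (2.241 + 0.954) / √(125/2)
d = 3.196 / 7.906
d ≈ 0.40

By Cohen's convention (0.2 small / 0.5 medium / 0.8 large): small effect.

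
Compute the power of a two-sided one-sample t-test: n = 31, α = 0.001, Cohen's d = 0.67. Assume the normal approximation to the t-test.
Power ≈ 0.67

Power calculation (one-sample t-test, normal approximation):
z_β = d · √n - z_{α/2}
z_β = 0.67 · √31 - 3.291
z_β = 0.67 · 5.568 - 3.291
z_β = 0.440

Power = Φ(z_β) = Φ(0.440) ≈ 0.670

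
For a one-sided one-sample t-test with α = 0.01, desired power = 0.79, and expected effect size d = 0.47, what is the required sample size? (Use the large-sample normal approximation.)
n = 45

Sample size formula (one-sample t-test, normal approximation):
n = ((z_α + z_β) / d)²

z_α = 2.326 (for α = 0.01, one-sided)
z_β = 0.806 (for power = 0.79)
d = 0.47

n = ((2.326 + 0.806) / 0.47)²
n = (6.664)²
n ≈ 44.41
Round up to the next whole number: n = 45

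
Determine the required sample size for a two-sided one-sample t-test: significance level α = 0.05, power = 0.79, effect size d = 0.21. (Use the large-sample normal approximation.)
n = 174

Sample size formula (one-sample t-test, normal approximation):
n = ((z_{α/2} + z_β) / d)²

z_{α/2} = 1.960 (for α = 0.05, two-sided)
z_β = 0.806 (for power = 0.79)
d = 0.21

n = ((1.960 + 0.806) / 0.21)²
n = (13.171)²
n ≈ 173.48
Round up to the next whole number: n = 174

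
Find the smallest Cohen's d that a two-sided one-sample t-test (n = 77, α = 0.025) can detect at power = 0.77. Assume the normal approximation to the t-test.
d ≈ 0.34

Minimum detectable effect (one-sample t-test, normal approximation):
d = (z_{α/2} + z_β) / √n
d = (2.241 + 0.739) / √77
d = 2.980 / 8.775
d ≈ 0.34

By Cohen's convention (0.2 small / 0.5 medium / 0.8 large): small effect.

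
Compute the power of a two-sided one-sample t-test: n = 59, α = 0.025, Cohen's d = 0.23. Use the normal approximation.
Power ≈ 0.32

Power calculation (one-sample t-test, normal approximation):
z_β = d · √n - z_{α/2}
z_β = 0.23 · √59 - 2.241
z_β = 0.23 · 7.681 - 2.241
z_β = -0.475

Power = Φ(z_β) = Φ(-0.475) ≈ 0.317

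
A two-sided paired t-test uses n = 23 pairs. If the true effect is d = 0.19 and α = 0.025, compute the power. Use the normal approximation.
Power ≈ 0.09

Power calculation (paired t-test, normal approximation):
z_β = d · √n - z_{α/2}
z_β = 0.19 · √23 - 2.241
z_β = 0.19 · 4.796 - 2.241
z_β = -1.330

Power = Φ(z_β) = Φ(-1.330) ≈ 0.092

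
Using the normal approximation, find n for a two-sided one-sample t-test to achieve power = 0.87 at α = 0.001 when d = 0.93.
n = 23

Sample size formula (one-sample t-test, normal approximation):
n = ((z_{α/2} + z_β) / d)²

z_{α/2} = 3.291 (for α = 0.001, two-sided)
z_β = 1.126 (for power = 0.87)
d = 0.93

n = ((3.291 + 1.126) / 0.93)²
n = (4.749)²
n ≈ 22.55
Round up to the next whole number: n = 23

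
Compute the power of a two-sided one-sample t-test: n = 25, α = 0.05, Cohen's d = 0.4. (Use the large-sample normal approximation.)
Power ≈ 0.52

Power calculation (one-sample t-test, normal approximation):
z_β = d · √n - z_{α/2}
z_β = 0.4 · √25 - 1.960
z_β = 0.4 · 5.000 - 1.960
z_β = 0.040

Power = Φ(z_β) = Φ(0.040) ≈ 0.516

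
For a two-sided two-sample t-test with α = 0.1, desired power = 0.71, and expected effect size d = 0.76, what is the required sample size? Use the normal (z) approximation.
n = 17 per group

Sample size formula (two-sample t-test, normal approximation):
n = 2 · ((z_{α/2} + z_β) / d)²

z_{α/2} = 1.645 (for α = 0.1, two-sided)
z_β = 0.553 (for power = 0.71)
d = 0.76

n = 2 · ((1.645 + 0.553) / 0.76)²
n = 2 · (2.892)²
n ≈ 16.73
Round up to the next whole number: n = 17 per group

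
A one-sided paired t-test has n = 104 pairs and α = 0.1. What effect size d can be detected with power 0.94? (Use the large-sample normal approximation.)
d ≈ 0.28

Minimum detectable effect (paired t-test, normal approximation):
d = (z_α + z_β) / √n
d = (1.282 + 1.555) / √104
d = 2.836 / 10.198
d ≈ 0.28

By Cohen's convention (0.2 small / 0.5 medium / 0.8 large): small effect.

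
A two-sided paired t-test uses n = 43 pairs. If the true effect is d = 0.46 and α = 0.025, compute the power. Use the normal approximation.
Power ≈ 0.78

Power calculation (paired t-test, normal approximation):
z_β = d · √n - z_{α/2}
z_β = 0.46 · √43 - 2.241
z_β = 0.46 · 6.557 - 2.241
z_β = 0.775

Power = Φ(z_β) = Φ(0.775) ≈ 0.781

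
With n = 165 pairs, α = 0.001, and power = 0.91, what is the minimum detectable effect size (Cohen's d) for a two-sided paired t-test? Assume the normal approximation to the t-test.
d ≈ 0.36

Minimum detectable effect (paired t-test, normal approximation):
d = (z_{α/2} + z_β) / √n
d = (3.291 + 1.341) / √165
d = 4.631 / 12.845
d ≈ 0.36

By Cohen's convention (0.2 small / 0.5 medium / 0.8 large): small effect.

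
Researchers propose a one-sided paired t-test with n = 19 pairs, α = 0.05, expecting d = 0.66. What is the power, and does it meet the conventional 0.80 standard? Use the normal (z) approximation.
Power ≈ 0.89; the study is adequately powered (power ≥ 0.80)

Power calculation (paired t-test, normal approximation):
z_β = d · √n - z_α
z_β = 0.66 · √19 - 1.645
z_β = 0.66 · 4.359 - 1.645
z_β = 1.232

Power = Φ(z_β) = Φ(1.232) ≈ 0.891

Effect size d = 0.66 is medium by Cohen's convention (0.2/0.5/0.8).

Threshold: power ≥ 0.80 is conventionally adequate.
Power ≈ 0.89 → the study is adequately powered (power ≥ 0.80).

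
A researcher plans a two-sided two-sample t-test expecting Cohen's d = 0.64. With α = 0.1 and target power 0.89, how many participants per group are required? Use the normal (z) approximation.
n = 41 per group

Sample size formula (two-sample t-test, normal approximation):
n = 2 · ((z_{α/2} + z_β) / d)²

z_{α/2} = 1.645 (for α = 0.1, two-sided)
z_β = 1.227 (for power = 0.89)
d = 0.64

n = 2 · ((1.645 + 1.227) / 0.64)²
n = 2 · (4.488)²
n ≈ 40.28
Round up to the next whole number: n = 41 per group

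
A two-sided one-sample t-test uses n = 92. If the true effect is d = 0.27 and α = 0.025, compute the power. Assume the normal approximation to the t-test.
Power ≈ 0.64

Power calculation (one-sample t-test, normal approximation):
z_β = d · √n - z_{α/2}
z_β = 0.27 · √92 - 2.241
z_β = 0.27 · 9.592 - 2.241
z_β = 0.348

Power = Φ(z_β) = Φ(0.348) ≈ 0.636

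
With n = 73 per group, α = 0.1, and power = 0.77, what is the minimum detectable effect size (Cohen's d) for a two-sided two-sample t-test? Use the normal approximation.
d ≈ 0.39

Minimum detectable effect (two-sample t-test, normal approximation):
d = (z_{α/2} + z_β) / √(n/2)
d = (1.645 + 0.739) / √(73/2)
d = 2.384 / 6.042
d ≈ 0.39

By Cohen's convention (0.2 small / 0.5 medium / 0.8 large): small effect.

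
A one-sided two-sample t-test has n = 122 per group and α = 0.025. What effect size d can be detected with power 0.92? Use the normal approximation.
d ≈ 0.43

Minimum detectable effect (two-sample t-test, normal approximation):
d = (z_α + z_β) / √(n/2)
d = (1.960 + 1.405) / √(122/2)
d = 3.365 / 7.810
d ≈ 0.43

By Cohen's convention (0.2 small / 0.5 medium / 0.8 large): small effect.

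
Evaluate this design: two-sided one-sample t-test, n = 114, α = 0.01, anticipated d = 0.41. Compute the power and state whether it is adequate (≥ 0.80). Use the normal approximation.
Power ≈ 0.96; the study is adequately powered (power ≥ 0.80)

Power calculation (one-sample t-test, normal approximation):
z_β = d · √n - z_{α/2}
z_β = 0.41 · √114 - 2.576
z_β = 0.41 · 10.677 - 2.576
z_β = 1.802

Power = Φ(z_β) = Φ(1.802) ≈ 0.964

Effect size d = 0.41 is small by Cohen's convention (0.2/0.5/0.8).

Threshold: power ≥ 0.80 is conventionally adequate.
Power ≈ 0.96 → the study is adequately powered (power ≥ 0.80).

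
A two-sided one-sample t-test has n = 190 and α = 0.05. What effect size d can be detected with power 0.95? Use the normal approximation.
d ≈ 0.26

Minimum detectable effect (one-sample t-test, normal approximation):
d = (z_{α/2} + z_β) / √n
d = (1.960 + 1.645) / √190
d = 3.605 / 13.784
d ≈ 0.26

By Cohen's convention (0.2 small / 0.5 medium / 0.8 large): small effect.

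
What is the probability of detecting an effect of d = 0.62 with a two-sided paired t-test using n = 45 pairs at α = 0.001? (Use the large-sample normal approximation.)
Power ≈ 0.81

Power calculation (paired t-test, normal approximation):
z_β = d · √n - z_{α/2}
z_β = 0.62 · √45 - 3.291
z_β = 0.62 · 6.708 - 3.291
z_β = 0.869

Power = Φ(z_β) = Φ(0.869) ≈ 0.807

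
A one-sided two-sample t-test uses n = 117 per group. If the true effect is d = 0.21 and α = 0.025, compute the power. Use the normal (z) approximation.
Power ≈ 0.36

Power calculation (two-sample t-test, normal approximation):
z_β = d · √(n/2) - z_α
z_β = 0.21 · √(117/2) - 1.960
z_β = 0.21 · 7.649 - 1.960
z_β = -0.354

Power = Φ(z_β) = Φ(-0.354) ≈ 0.362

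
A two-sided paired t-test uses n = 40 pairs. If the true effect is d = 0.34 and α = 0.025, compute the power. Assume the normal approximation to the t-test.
Power ≈ 0.46

Power calculation (paired t-test, normal approximation):
z_β = d · √n - z_{α/2}
z_β = 0.34 · √40 - 2.241
z_β = 0.34 · 6.325 - 2.241
z_β = -0.091

Power = Φ(z_β) = Φ(-0.091) ≈ 0.464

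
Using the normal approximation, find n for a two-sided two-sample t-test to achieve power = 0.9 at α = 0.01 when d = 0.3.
n = 331 per group

Sample size formula (two-sample t-test, normal approximation):
n = 2 · ((z_{α/2} + z_β) / d)²

z_{α/2} = 2.576 (for α = 0.01, two-sided)
z_β = 1.282 (for power = 0.9)
d = 0.3

n = 2 · ((2.576 + 1.282) / 0.3)²
n = 2 · (12.860)²
n ≈ 330.76
Round up to the next whole number: n = 331 per group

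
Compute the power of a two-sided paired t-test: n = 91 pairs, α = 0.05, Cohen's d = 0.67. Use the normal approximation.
Power ≈ 1.00

Power calculation (paired t-test, normal approximation):
z_β = d · √n - z_{α/2}
z_β = 0.67 · √91 - 1.960
z_β = 0.67 · 9.539 - 1.960
z_β = 4.431

Power = Φ(z_β) = Φ(4.431) ≈ 1.000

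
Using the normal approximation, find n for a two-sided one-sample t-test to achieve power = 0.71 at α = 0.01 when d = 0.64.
n = 24

Sample size formula (one-sample t-test, normal approximation):
n = ((z_{α/2} + z_β) / d)²

z_{α/2} = 2.576 (for α = 0.01, two-sided)
z_β = 0.553 (for power = 0.71)
d = 0.64

n = ((2.576 + 0.553) / 0.64)²
n = (4.889)²
n ≈ 23.90
Round up to the next whole number: n = 24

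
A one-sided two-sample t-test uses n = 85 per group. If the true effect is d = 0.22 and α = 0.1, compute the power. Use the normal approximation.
Power ≈ 0.56

Power calculation (two-sample t-test, normal approximation):
z_β = d · √(n/2) - z_α
z_β = 0.22 · √(85/2) - 1.282
z_β = 0.22 · 6.519 - 1.282
z_β = 0.153

Power = Φ(z_β) = Φ(0.153) ≈ 0.561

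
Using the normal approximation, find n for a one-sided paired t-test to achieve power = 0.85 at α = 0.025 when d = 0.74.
n = 17 pairs

Sample size formula (paired t-test, normal approximation):
n = ((z_α + z_β) / d)²

z_α = 1.960 (for α = 0.025, one-sided)
z_β = 1.036 (for power = 0.85)
d = 0.74

n = ((1.960 + 1.036) / 0.74)²
n = (4.049)²
n ≈ 16.39
Round up to the next whole number: n = 17 pairs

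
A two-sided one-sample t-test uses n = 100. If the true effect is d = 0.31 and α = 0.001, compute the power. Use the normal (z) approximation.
Power ≈ 0.42

Power calculation (one-sample t-test, normal approximation):
z_β = d · √n - z_{α/2}
z_β = 0.31 · √100 - 3.291
z_β = 0.31 · 10.000 - 3.291
z_β = -0.191

Power = Φ(z_β) = Φ(-0.191) ≈ 0.424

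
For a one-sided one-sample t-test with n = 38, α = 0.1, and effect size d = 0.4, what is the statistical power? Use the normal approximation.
Power ≈ 0.88

Power calculation (one-sample t-test, normal approximation):
z_β = d · √n - z_α
z_β = 0.4 · √38 - 1.282
z_β = 0.4 · 6.164 - 1.282
z_β = 1.184

Power = Φ(z_β) = Φ(1.184) ≈ 0.882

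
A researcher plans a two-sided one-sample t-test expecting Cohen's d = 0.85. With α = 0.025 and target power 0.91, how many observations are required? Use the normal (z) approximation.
n = 18

Sample size formula (one-sample t-test, normal approximation):
n = ((z_{α/2} + z_β) / d)²

z_{α/2} = 2.241 (for α = 0.025, two-sided)
z_β = 1.341 (for power = 0.91)
d = 0.85

n = ((2.241 + 1.341) / 0.85)²
n = (4.214)²
n ≈ 17.76
Round up to the next whole number: n = 18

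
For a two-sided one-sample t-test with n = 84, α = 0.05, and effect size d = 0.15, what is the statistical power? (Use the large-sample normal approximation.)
Power ≈ 0.28

Power calculation (one-sample t-test, normal approximation):
z_β = d · √n - z_{α/2}
z_β = 0.15 · √84 - 1.960
z_β = 0.15 · 9.165 - 1.960
z_β = -0.585

Power = Φ(z_β) = Φ(-0.585) ≈ 0.279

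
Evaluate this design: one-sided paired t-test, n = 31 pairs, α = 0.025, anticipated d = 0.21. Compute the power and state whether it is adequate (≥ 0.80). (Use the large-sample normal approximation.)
Power ≈ 0.21; the study is underpowered (power < 0.80)

Power calculation (paired t-test, normal approximation):
z_β = d · √n - z_α
z_β = 0.21 · √31 - 1.960
z_β = 0.21 · 5.568 - 1.960
z_β = -0.791

Power = Φ(z_β) = Φ(-0.791) ≈ 0.215

Effect size d = 0.21 is small by Cohen's convention (0.2/0.5/0.8).

Threshold: power ≥ 0.80 is conventionally adequate.
Power ≈ 0.21 → the study is underpowered (power < 0.80).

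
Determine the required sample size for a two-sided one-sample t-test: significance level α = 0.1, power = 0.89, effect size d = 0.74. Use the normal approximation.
n = 16

Sample size formula (one-sample t-test, normal approximation):
n = ((z_{α/2} + z_β) / d)²

z_{α/2} = 1.645 (for α = 0.1, two-sided)
z_β = 1.227 (for power = 0.89)
d = 0.74

n = ((1.645 + 1.227) / 0.74)²
n = (3.881)²
n ≈ 15.06
Round up to the next whole number: n = 16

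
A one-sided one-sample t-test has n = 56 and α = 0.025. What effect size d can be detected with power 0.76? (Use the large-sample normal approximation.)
d ≈ 0.36

Minimum detectable effect (one-sample t-test, normal approximation):
d = (z_α + z_β) / √n
d = (1.960 + 0.706) / √56
d = 2.666 / 7.483
d ≈ 0.36

By Cohen's convention (0.2 small / 0.5 medium / 0.8 large): small effect.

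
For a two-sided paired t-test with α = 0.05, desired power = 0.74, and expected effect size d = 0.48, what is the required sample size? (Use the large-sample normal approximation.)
n = 30 pairs

Sample size formula (paired t-test, normal approximation):
n = ((z_{α/2} + z_β) / d)²

z_{α/2} = 1.960 (for α = 0.05, two-sided)
z_β = 0.643 (for power = 0.74)
d = 0.48

n = ((1.960 + 0.643) / 0.48)²
n = (5.423)²
n ≈ 29.41
Round up to the next whole number: n = 30 pairs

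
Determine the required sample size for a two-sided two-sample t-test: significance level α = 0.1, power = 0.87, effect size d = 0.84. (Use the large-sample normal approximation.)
n = 22 per group

Sample size formula (two-sample t-test, normal approximation):
n = 2 · ((z_{α/2} + z_β) / d)²

z_{α/2} = 1.645 (for α = 0.1, two-sided)
z_β = 1.126 (for power = 0.87)
d = 0.84

n = 2 · ((1.645 + 1.126) / 0.84)²
n = 2 · (3.299)²
n ≈ 21.77
Round up to the next whole number: n = 22 per group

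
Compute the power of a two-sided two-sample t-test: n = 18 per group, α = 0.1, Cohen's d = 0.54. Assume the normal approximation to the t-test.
Power ≈ 0.49

Power calculation (two-sample t-test, normal approximation):
z_β = d · √(n/2) - z_{α/2}
z_β = 0.54 · √(18/2) - 1.645
z_β = 0.54 · 3.000 - 1.645
z_β = -0.025

Power = Φ(z_β) = Φ(-0.025) ≈ 0.490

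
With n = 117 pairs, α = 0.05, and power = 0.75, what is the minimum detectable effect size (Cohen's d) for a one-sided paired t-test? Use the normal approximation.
d ≈ 0.21

Minimum detectable effect (paired t-test, normal approximation):
d = (z_α + z_β) / √n
d = (1.645 + 0.674) / √117
d = 2.319 / 10.817
d ≈ 0.21

By Cohen's convention (0.2 small / 0.5 medium / 0.8 large): small effect.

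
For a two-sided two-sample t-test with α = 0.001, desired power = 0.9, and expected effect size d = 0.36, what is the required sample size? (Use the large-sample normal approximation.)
n = 323 per group

Sample size formula (two-sample t-test, normal approximation):
n = 2 · ((z_{α/2} + z_β) / d)²

z_{α/2} = 3.291 (for α = 0.001, two-sided)
z_β = 1.282 (for power = 0.9)
d = 0.36

n = 2 · ((3.291 + 1.282) / 0.36)²
n = 2 · (12.703)²
n ≈ 322.73
Round up to the next whole number: n = 323 per group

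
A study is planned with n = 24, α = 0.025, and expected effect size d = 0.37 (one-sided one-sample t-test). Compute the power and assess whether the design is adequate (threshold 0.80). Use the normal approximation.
Power ≈ 0.44; the study is underpowered (power < 0.80)

Power calculation (one-sample t-test, normal approximation):
z_β = d · √n - z_α
z_β = 0.37 · √24 - 1.960
z_β = 0.37 · 4.899 - 1.960
z_β = -0.147

Power = Φ(z_β) = Φ(-0.147) ≈ 0.441

Effect size d = 0.37 is small by Cohen's convention (0.2/0.5/0.8).

Threshold: power ≥ 0.80 is conventionally adequate.
Power ≈ 0.44 → the study is underpowered (power < 0.80).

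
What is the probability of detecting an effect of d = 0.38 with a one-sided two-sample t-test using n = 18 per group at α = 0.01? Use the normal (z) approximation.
Power ≈ 0.12

Power calculation (two-sample t-test, normal approximation):
z_β = d · √(n/2) - z_α
z_β = 0.38 · √(18/2) - 2.326
z_β = 0.38 · 3.000 - 2.326
z_β = -1.186

Power = Φ(z_β) = Φ(-1.186) ≈ 0.118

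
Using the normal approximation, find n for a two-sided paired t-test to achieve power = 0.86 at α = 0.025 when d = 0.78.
n = 19 pairs

Sample size formula (paired t-test, normal approximation):
n = ((z_{α/2} + z_β) / d)²

z_{α/2} = 2.241 (for α = 0.025, two-sided)
z_β = 1.080 (for power = 0.86)
d = 0.78

n = ((2.241 + 1.080) / 0.78)²
n = (4.258)²
n ≈ 18.13
Round up to the next whole number: n = 19 pairs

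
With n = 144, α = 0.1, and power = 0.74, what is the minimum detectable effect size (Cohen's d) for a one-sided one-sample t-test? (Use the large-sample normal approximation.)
d ≈ 0.16

Minimum detectable effect (one-sample t-test, normal approximation):
d = (z_α + z_β) / √n
d = (1.282 + 0.643) / √144
d = 1.925 / 12.000
d ≈ 0.16

By Cohen's convention (0.2 small / 0.5 medium / 0.8 large): very small effect.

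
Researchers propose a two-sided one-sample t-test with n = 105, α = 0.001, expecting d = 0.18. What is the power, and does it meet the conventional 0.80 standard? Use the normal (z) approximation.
Power ≈ 0.07; the study is underpowered (power < 0.80)

Power calculation (one-sample t-test, normal approximation):
z_β = d · √n - z_{α/2}
z_β = 0.18 · √105 - 3.291
z_β = 0.18 · 10.247 - 3.291
z_β = -1.446

Power = Φ(z_β) = Φ(-1.446) ≈ 0.074

Effect size d = 0.18 is very small by Cohen's convention (0.2/0.5/0.8).

Threshold: power ≥ 0.80 is conventionally adequate.
Power ≈ 0.07 → the study is underpowered (power < 0.80).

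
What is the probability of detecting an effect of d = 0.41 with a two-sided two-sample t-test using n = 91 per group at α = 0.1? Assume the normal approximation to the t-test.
Power ≈ 0.87

Power calculation (two-sample t-test, normal approximation):
z_β = d · √(n/2) - z_{α/2}
z_β = 0.41 · √(91/2) - 1.645
z_β = 0.41 · 6.745 - 1.645
z_β = 1.121

Power = Φ(z_β) = Φ(1.121) ≈ 0.869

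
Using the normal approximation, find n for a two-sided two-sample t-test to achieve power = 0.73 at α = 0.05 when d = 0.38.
n = 92 per group

Sample size formula (two-sample t-test, normal approximation):
n = 2 · ((z_{α/2} + z_β) / d)²

z_{α/2} = 1.960 (for α = 0.05, two-sided)
z_β = 0.613 (for power = 0.73)
d = 0.38

n = 2 · ((1.960 + 0.613) / 0.38)²
n = 2 · (6.771)²
n ≈ 91.69
Round up to the next whole number: n = 92 per group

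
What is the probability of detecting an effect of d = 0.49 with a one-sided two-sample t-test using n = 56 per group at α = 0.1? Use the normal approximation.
Power ≈ 0.91

Power calculation (two-sample t-test, normal approximation):
z_β = d · √(n/2) - z_α
z_β = 0.49 · √(56/2) - 1.282
z_β = 0.49 · 5.292 - 1.282
z_β = 1.311

Power = Φ(z_β) = Φ(1.311) ≈ 0.905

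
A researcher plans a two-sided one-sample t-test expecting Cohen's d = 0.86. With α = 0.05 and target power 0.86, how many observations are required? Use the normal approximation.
n = 13

Sample size formula (one-sample t-test, normal approximation):
n = ((z_{α/2} + z_β) / d)²

z_{α/2} = 1.960 (for α = 0.05, two-sided)
z_β = 1.080 (for power = 0.86)
d = 0.86

n = ((1.960 + 1.080) / 0.86)²
n = (3.535)²
n ≈ 12.50
Round up to the next whole number: n = 13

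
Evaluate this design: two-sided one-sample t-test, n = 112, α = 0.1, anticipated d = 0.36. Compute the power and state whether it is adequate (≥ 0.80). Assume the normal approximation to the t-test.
Power ≈ 0.98; the study is adequately powered (power ≥ 0.80)

Power calculation (one-sample t-test, normal approximation):
z_β = d · √n - z_{α/2}
z_β = 0.36 · √112 - 1.645
z_β = 0.36 · 10.583 - 1.645
z_β = 2.165

Power = Φ(z_β) = Φ(2.165) ≈ 0.985

Effect size d = 0.36 is small by Cohen's convention (0.2/0.5/0.8).

Threshold: power ≥ 0.80 is conventionally adequate.
Power ≈ 0.98 → the study is adequately powered (power ≥ 0.80).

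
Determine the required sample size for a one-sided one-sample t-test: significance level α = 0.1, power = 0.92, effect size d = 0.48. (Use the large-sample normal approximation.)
n = 32

Sample size formula (one-sample t-test, normal approximation):
n = ((z_α + z_β) / d)²

z_α = 1.282 (for α = 0.1, one-sided)
z_β = 1.405 (for power = 0.92)
d = 0.48

n = ((1.282 + 1.405) / 0.48)²
n = (5.598)²
n ≈ 31.34
Round up to the next whole number: n = 32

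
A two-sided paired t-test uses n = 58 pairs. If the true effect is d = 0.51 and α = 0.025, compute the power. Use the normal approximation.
Power ≈ 0.95

Power calculation (paired t-test, normal approximation):
z_β = d · √n - z_{α/2}
z_β = 0.51 · √58 - 2.241
z_β = 0.51 · 7.616 - 2.241
z_β = 1.643

Power = Φ(z_β) = Φ(1.643) ≈ 0.950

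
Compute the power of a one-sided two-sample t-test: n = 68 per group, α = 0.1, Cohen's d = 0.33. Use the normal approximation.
Power ≈ 0.74

Power calculation (two-sample t-test, normal approximation):
z_β = d · √(n/2) - z_α
z_β = 0.33 · √(68/2) - 1.282
z_β = 0.33 · 5.831 - 1.282
z_β = 0.643

Power = Φ(z_β) = Φ(0.643) ≈ 0.740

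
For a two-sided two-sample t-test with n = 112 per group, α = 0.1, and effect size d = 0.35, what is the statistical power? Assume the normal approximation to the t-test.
Power ≈ 0.84

Power calculation (two-sample t-test, normal approximation):
z_β = d · √(n/2) - z_{α/2}
z_β = 0.35 · √(112/2) - 1.645
z_β = 0.35 · 7.483 - 1.645
z_β = 0.974

Power = Φ(z_β) = Φ(0.974) ≈ 0.835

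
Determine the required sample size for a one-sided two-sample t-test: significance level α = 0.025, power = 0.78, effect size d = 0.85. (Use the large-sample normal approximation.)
n = 21 per group

Sample size formula (two-sample t-test, normal approximation):
n = 2 · ((z_α + z_β) / d)²

z_α = 1.960 (for α = 0.025, one-sided)
z_β = 0.772 (for power = 0.78)
d = 0.85

n = 2 · ((1.960 + 0.772) / 0.85)²
n = 2 · (3.214)²
n ≈ 20.66
Round up to the next whole number: n = 21 per group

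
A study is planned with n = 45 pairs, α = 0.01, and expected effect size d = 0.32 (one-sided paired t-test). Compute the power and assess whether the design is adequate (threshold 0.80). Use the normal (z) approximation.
Power ≈ 0.43; the study is underpowered (power < 0.80)

Power calculation (paired t-test, normal approximation):
z_β = d · √n - z_α
z_β = 0.32 · √45 - 2.326
z_β = 0.32 · 6.708 - 2.326
z_β = -0.180

Power = Φ(z_β) = Φ(-0.180) ≈ 0.429

Effect size d = 0.32 is small by Cohen's convention (0.2/0.5/0.8).

Threshold: power ≥ 0.80 is conventionally adequate.
Power ≈ 0.43 → the study is underpowered (power < 0.80).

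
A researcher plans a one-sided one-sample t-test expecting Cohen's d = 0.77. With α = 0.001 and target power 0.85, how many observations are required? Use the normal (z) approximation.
n = 29

Sample size formula (one-sample t-test, normal approximation):
n = ((z_α + z_β) / d)²

z_α = 3.090 (for α = 0.001, one-sided)
z_β = 1.036 (for power = 0.85)
d = 0.77

n = ((3.090 + 1.036) / 0.77)²
n = (5.358)²
n ≈ 28.71
Round up to the next whole number: n = 29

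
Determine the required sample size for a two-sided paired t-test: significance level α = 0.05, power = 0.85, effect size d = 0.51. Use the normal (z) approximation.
n = 35 pairs

Sample size formula (paired t-test, normal approximation):
n = ((z_{α/2} + z_β) / d)²

z_{α/2} = 1.960 (for α = 0.05, two-sided)
z_β = 1.036 (for power = 0.85)
d = 0.51

n = ((1.960 + 1.036) / 0.51)²
n = (5.875)²
n ≈ 34.52
Round up to the next whole number: n = 35 pairs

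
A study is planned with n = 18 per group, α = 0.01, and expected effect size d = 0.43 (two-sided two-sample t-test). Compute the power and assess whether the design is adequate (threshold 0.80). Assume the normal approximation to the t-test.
Power ≈ 0.10; the study is underpowered (power < 0.80)

Power calculation (two-sample t-test, normal approximation):
z_β = d · √(n/2) - z_{α/2}
z_β = 0.43 · √(18/2) - 2.576
z_β = 0.43 · 3.000 - 2.576
z_β = -1.286

Power = Φ(z_β) = Φ(-1.286) ≈ 0.099

Effect size d = 0.43 is small by Cohen's convention (0.2/0.5/0.8).

Threshold: power ≥ 0.80 is conventionally adequate.
Power ≈ 0.10 → the study is underpowered (power < 0.80).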